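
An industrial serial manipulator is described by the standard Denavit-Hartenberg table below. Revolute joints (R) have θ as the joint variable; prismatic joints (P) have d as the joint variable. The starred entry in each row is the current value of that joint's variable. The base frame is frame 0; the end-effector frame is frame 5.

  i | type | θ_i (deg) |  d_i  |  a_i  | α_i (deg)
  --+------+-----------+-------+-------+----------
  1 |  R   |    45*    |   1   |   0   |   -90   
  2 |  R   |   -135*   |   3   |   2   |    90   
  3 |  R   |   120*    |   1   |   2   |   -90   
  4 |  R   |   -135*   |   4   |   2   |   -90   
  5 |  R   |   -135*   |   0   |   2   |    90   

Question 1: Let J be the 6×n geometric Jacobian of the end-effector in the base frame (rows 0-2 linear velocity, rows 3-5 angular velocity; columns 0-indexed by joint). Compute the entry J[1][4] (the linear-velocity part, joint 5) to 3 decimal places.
axis z_4 = (-0.6098,0.2562,-0.7500); lever o_n−o_4 = (1.2500,1.4747,-0.5125)
cross product → J_v[:, 4] = (0.9747,-1.2500,-1.2196)
J_ω[:, 4] = z_4
entry J[1][4] = -1.2500

-1.250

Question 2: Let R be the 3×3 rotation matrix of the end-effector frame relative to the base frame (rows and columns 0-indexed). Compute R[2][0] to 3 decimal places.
-0.256

End-effector x-axis (col 0 of R) = (0.6250,0.7374,-0.2562)
R[2][0] = -0.2562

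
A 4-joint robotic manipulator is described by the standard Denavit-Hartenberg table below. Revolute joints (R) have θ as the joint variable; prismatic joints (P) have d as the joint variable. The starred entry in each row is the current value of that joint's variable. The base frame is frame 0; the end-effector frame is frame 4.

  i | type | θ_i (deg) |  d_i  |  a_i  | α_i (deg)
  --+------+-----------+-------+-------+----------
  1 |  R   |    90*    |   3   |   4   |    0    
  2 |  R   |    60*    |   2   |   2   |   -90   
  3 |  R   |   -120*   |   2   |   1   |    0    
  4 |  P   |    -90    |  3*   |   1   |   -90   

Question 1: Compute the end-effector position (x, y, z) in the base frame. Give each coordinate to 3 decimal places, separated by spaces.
-3.049 -0.013 5.366

after link 1: o_1 = (0.0000, 4.0000, 3.0000)
after link 2: o_2 = (-1.7321, 5.0000, 5.0000)
after link 3: o_3 = (-2.2990, 3.0179, 5.8660)
after link 4: o_4 = (-3.0490, -0.0131, 5.3660)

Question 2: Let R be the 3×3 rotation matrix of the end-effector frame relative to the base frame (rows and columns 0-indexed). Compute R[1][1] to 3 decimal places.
0.866

End-effector y-axis (col 1 of R) = (0.5000,0.8660,-0.0000)
R[1][1] = 0.8660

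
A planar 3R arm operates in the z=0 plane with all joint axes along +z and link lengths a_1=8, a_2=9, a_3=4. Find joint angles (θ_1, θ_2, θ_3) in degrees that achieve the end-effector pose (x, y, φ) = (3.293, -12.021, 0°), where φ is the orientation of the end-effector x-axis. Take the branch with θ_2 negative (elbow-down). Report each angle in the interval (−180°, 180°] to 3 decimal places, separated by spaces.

-45.000 -89.998 134.999

wrist centre = target − a_3·(cos φ, sin φ) = (-0.7070, -12.0210)
cos θ_2 = (145.0043−8²−9²)/(2·8·9) = 0.0000; θ_2 = -89.9983° (elbow-down)
β = atan2(-12.0210,-0.7070) = -93.3659°; ψ = atan2(-9.0000,8.0003) = -48.3655°
θ_1 = β − ψ = -45.0004°
θ_3 = φ − θ_1 − θ_2 = 134.9987° (wrapped to (-180°,180°])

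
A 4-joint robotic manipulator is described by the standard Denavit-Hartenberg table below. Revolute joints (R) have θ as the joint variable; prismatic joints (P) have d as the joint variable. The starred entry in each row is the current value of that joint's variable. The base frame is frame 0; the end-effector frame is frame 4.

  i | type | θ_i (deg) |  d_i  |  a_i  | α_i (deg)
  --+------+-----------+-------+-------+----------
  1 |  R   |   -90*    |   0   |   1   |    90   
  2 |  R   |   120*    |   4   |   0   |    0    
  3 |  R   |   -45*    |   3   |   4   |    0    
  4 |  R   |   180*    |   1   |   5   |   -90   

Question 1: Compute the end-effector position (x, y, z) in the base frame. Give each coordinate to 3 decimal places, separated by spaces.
after link 1: o_1 = (0.0000, -1.0000, 0.0000)
after link 2: o_2 = (-4.0000, -1.0000, 0.0000)
after link 3: o_3 = (-7.0000, -2.0353, 3.8637)
after link 4: o_4 = (-8.0000, -0.7412, -0.9659)

-8.000 -0.741 -0.966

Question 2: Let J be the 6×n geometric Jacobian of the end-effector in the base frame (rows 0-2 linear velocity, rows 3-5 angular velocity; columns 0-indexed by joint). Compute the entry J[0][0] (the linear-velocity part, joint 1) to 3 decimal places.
0.741

axis z_0 = ẑ; lever o_n−o_0 = (-8.0000,-0.7412,-0.9659)
cross product → J_v[:, 0] = (0.7412,-8.0000,0.0000)
J_ω[:, 0] = z_0
entry J[0][0] = 0.7412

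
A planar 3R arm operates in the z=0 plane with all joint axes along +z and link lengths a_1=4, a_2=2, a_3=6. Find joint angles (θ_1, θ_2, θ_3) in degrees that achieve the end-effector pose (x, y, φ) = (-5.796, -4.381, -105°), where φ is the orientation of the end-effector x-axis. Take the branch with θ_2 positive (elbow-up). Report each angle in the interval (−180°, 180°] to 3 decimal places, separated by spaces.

135.001 89.983 30.016

wrist centre = target − a_3·(cos φ, sin φ) = (-4.2431, 1.4146)
cos θ_2 = (20.0047−4²−2²)/(2·4·2) = 0.0003; θ_2 = 89.9830° (elbow-up)
β = atan2(1.4146,-4.2431) = 161.5627°; ψ = atan2(2.0000,4.0006) = 26.5617°
θ_1 = β − ψ = 135.0011°
θ_3 = φ − θ_1 − θ_2 = 30.0159° (wrapped to (-180°,180°])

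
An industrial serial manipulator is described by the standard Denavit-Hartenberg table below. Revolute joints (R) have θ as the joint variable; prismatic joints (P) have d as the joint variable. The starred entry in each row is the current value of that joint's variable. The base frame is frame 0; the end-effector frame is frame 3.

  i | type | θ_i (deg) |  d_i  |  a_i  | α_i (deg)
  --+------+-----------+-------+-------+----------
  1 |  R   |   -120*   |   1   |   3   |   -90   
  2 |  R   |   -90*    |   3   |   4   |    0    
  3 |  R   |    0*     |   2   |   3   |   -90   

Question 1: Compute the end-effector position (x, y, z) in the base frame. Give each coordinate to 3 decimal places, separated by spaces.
after link 1: o_1 = (-1.5000, -2.5981, 1.0000)
after link 2: o_2 = (1.0981, -4.0981, 5.0000)
after link 3: o_3 = (2.8301, -5.0981, 8.0000)

2.830 -5.098 8.000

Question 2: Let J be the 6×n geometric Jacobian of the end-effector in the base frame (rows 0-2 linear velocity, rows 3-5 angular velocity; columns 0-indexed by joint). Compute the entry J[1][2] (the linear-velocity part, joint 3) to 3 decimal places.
-2.598

axis z_2 = (0.8660,-0.5000,0.0000); lever o_n−o_2 = (1.7321,-1.0000,3.0000)
cross product → J_v[:, 2] = (-1.5000,-2.5981,-0.0000)
J_ω[:, 2] = z_2
entry J[1][2] = -2.5981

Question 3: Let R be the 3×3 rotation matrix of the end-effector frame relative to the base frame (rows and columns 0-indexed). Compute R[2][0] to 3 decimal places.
End-effector x-axis (col 0 of R) = (-0.0000,-0.0000,1.0000)
R[2][0] = 1.0000

1.000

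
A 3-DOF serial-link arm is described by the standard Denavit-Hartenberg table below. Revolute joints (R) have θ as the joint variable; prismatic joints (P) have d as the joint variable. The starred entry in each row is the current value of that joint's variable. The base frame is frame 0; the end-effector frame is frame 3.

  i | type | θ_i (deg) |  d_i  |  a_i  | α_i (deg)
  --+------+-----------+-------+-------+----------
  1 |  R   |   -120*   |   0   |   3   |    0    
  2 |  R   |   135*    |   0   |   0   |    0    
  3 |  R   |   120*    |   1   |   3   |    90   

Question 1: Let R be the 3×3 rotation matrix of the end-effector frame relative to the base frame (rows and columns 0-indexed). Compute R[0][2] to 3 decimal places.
0.707

End-effector z-axis (col 2 of R) = (0.7071,0.7071,0.0000)
R[0][2] = 0.7071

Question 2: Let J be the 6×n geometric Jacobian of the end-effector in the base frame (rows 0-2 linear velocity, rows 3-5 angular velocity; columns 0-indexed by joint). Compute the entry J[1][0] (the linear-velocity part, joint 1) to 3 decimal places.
axis z_0 = ẑ; lever o_n−o_0 = (-3.6213,-0.4768,1.0000)
cross product → J_v[:, 0] = (0.4768,-3.6213,0.0000)
J_ω[:, 0] = z_0
entry J[1][0] = -3.6213

-3.621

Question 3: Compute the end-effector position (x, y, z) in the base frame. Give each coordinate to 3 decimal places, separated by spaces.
-3.621 -0.477 1.000

after link 1: o_1 = (-1.5000, -2.5981, 0.0000)
after link 2: o_2 = (-1.5000, -2.5981, 0.0000)
after link 3: o_3 = (-3.6213, -0.4768, 1.0000)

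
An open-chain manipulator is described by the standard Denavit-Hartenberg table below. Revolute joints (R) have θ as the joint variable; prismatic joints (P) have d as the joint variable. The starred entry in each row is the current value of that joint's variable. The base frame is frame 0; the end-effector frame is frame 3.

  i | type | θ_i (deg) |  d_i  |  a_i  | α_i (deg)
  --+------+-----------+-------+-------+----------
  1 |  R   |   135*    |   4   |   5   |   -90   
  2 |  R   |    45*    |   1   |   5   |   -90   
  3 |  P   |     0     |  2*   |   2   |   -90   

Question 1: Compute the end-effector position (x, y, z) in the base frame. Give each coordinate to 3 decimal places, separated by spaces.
after link 1: o_1 = (-3.5355, 3.5355, 4.0000)
after link 2: o_2 = (-6.7426, 5.3284, 0.4645)
after link 3: o_3 = (-6.7426, 5.3284, -2.3640)

-6.743 5.328 -2.364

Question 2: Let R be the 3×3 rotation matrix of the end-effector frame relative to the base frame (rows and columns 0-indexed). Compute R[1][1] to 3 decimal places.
End-effector y-axis (col 1 of R) = (-0.5000,0.5000,0.7071)
R[1][1] = 0.5000

0.500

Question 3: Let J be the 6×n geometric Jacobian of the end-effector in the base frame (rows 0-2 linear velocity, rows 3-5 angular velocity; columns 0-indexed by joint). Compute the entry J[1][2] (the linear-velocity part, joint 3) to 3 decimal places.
-0.500

prismatic axis z_2 = (0.5000,-0.5000,-0.7071)
J_v[:, 2] = z_2; J_ω[:, 2] = (0,0,0)
entry J[1][2] = -0.5000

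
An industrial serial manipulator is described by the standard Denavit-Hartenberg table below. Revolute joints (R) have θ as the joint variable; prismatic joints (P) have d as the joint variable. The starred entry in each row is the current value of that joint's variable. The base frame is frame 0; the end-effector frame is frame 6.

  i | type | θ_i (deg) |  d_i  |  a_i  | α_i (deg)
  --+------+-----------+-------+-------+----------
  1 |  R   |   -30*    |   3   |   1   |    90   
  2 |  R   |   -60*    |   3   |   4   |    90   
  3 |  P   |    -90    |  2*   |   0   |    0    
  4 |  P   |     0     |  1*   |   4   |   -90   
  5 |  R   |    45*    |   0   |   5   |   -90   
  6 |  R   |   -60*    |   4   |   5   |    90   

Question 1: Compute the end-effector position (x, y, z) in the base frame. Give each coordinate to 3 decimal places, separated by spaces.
10.059 -1.795 -1.648

after link 1: o_1 = (0.8660, -0.5000, 3.0000)
after link 2: o_2 = (1.0981, -4.0981, -0.4641)
after link 3: o_3 = (-0.4019, -3.2321, -1.4641)
after link 4: o_4 = (0.8481, 0.6651, -1.9641)
after link 5: o_5 = (5.2675, 2.1960, -0.1963)
after link 6: o_6 = (10.0593, -1.7953, -1.6482)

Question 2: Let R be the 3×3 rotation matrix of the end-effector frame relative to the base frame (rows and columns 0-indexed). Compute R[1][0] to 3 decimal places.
-0.063

End-effector x-axis (col 0 of R) = (0.8169,-0.0634,-0.5732)
R[1][0] = -0.0634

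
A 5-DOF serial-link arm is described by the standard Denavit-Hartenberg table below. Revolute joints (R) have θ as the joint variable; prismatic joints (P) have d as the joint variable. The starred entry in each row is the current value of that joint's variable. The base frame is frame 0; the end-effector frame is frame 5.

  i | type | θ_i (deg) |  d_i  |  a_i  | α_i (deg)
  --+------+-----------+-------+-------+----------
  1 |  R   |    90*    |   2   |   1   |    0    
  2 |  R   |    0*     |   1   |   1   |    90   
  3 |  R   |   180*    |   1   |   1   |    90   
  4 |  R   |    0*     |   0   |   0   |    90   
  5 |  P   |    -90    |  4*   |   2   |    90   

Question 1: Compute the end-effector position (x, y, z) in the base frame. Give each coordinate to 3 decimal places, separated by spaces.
-3.000 1.000 1.000

after link 1: o_1 = (0.0000, 1.0000, 2.0000)
after link 2: o_2 = (0.0000, 2.0000, 3.0000)
after link 3: o_3 = (1.0000, 1.0000, 3.0000)
after link 4: o_4 = (1.0000, 1.0000, 3.0000)
after link 5: o_5 = (-3.0000, 1.0000, 1.0000)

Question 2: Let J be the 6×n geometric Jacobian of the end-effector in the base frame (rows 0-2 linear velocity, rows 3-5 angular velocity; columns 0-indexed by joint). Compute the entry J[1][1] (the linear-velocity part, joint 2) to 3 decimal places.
axis z_1 = (0.0000,0.0000,1.0000); lever o_n−o_1 = (-3.0000,-0.0000,-1.0000)
cross product → J_v[:, 1] = (0.0000,-3.0000,0.0000)
J_ω[:, 1] = z_1
entry J[1][1] = -3.0000

-3.000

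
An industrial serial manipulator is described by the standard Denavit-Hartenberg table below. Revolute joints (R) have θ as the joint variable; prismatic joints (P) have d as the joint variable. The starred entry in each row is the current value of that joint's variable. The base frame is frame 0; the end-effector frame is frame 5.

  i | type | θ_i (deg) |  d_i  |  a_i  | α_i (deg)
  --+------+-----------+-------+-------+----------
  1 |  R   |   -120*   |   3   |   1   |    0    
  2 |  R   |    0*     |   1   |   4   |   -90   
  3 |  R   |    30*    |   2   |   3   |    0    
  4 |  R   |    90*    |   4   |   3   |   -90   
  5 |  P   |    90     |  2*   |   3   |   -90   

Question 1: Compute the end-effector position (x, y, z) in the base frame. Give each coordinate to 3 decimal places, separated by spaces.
0.415 -5.281 0.902

after link 1: o_1 = (-0.5000, -0.8660, 3.0000)
after link 2: o_2 = (-2.5000, -4.3301, 4.0000)
after link 3: o_3 = (-2.0670, -7.5801, 2.5000)
after link 4: o_4 = (2.1471, -8.2811, -0.0981)
after link 5: o_5 = (0.4151, -5.2811, 0.9019)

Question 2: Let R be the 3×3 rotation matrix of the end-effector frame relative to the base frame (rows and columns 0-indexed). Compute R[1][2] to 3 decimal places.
-0.433

End-effector z-axis (col 2 of R) = (-0.2500,-0.4330,0.8660)
R[1][2] = -0.4330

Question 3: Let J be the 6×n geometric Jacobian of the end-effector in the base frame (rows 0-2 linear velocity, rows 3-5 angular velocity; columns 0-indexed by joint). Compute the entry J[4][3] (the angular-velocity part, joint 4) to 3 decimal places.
axis z_3 = (0.8660,-0.5000,0.0000); lever o_n−o_3 = (2.4821,2.2990,-1.5981)
cross product → J_v[:, 3] = (0.7990,1.3840,3.2321)
J_ω[:, 3] = z_3
entry J[4][3] = -0.5000

-0.500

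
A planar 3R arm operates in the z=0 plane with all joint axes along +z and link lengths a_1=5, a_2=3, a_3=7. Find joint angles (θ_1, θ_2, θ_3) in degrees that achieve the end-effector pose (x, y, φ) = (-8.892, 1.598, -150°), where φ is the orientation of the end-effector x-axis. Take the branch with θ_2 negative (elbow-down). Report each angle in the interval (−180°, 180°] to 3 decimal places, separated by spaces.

149.999 -90.005 150.006

wrist centre = target − a_3·(cos φ, sin φ) = (-2.8298, 5.0980)
cos θ_2 = (33.9975−5²−3²)/(2·5·3) = -0.0001; θ_2 = -90.0048° (elbow-down)
β = atan2(5.0980,-2.8298) = 119.0340°; ψ = atan2(-3.0000,4.9997) = -30.9650°
θ_1 = β − ψ = 149.9990°
θ_3 = φ − θ_1 − θ_2 = 150.0058° (wrapped to (-180°,180°])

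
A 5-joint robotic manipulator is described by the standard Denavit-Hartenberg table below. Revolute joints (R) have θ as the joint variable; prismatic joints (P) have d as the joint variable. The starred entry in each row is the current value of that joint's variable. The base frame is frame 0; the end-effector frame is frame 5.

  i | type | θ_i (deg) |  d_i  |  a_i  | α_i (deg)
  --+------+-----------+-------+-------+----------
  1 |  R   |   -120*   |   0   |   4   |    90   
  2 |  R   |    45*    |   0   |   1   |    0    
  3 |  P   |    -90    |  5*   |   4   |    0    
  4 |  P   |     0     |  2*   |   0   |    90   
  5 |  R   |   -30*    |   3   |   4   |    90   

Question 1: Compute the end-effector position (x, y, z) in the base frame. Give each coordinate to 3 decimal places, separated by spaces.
after link 1: o_1 = (-2.0000, -3.4641, 0.0000)
after link 2: o_2 = (-2.3536, -4.0765, 0.7071)
after link 3: o_3 = (-8.0979, -4.0260, -2.1213)
after link 4: o_4 = (-9.8299, -3.0260, -2.1213)
after link 5: o_5 = (-8.2620, -4.3102, -6.6921)

-8.262 -4.310 -6.692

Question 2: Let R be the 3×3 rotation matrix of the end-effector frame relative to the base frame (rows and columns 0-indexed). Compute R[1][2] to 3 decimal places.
End-effector z-axis (col 2 of R) = (0.9268,-0.1268,0.3536)
R[1][2] = -0.1268

-0.127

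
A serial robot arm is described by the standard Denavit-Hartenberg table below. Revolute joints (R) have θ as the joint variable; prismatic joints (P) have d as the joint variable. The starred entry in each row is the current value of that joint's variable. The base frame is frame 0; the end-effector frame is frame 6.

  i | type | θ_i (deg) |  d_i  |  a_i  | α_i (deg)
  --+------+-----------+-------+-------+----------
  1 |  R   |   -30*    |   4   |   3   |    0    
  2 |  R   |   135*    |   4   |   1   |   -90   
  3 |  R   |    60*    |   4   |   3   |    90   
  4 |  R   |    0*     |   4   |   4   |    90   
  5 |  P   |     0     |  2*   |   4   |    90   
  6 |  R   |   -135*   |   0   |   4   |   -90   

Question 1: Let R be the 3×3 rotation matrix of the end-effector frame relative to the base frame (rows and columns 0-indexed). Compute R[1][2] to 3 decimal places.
0.158

End-effector z-axis (col 2 of R) = (-0.7745,0.1585,-0.6124)
R[1][2] = 0.1585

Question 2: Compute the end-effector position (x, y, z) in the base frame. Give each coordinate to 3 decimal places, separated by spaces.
-4.279 5.509 2.923

after link 1: o_1 = (2.5981, -1.5000, 4.0000)
after link 2: o_2 = (2.3393, -0.5341, 8.0000)
after link 3: o_3 = (-1.9127, -0.1205, 5.4019)
after link 4: o_4 = (-3.3269, 5.1575, 3.9378)
after link 5: o_5 = (-1.9127, 7.6069, 0.4737)
after link 6: o_6 = (-4.2787, 5.5089, 2.9232)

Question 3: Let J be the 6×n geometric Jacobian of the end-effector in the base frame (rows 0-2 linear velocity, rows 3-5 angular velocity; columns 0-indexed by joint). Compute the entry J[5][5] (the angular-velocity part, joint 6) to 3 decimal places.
-0.500

axis z_5 = (0.2241,-0.8365,-0.5000); lever o_n−o_5 = (-2.3660,-2.0981,2.4495)
cross product → J_v[:, 5] = (-3.0981,0.6340,-2.4495)
J_ω[:, 5] = z_5
entry J[5][5] = -0.5000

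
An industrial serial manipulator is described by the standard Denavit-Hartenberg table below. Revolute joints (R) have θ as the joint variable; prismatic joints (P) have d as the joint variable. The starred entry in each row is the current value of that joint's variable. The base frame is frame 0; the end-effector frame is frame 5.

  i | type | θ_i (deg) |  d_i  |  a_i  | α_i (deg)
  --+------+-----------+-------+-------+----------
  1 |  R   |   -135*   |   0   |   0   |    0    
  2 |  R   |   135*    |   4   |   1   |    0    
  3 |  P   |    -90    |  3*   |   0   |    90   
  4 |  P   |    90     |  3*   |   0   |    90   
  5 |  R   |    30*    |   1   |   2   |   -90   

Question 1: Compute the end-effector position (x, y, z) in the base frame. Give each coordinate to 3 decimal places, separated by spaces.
-3.000 -1.000 8.732

after link 1: o_1 = (0.0000, 0.0000, 0.0000)
after link 2: o_2 = (1.0000, 0.0000, 4.0000)
after link 3: o_3 = (1.0000, 0.0000, 7.0000)
after link 4: o_4 = (-2.0000, -0.0000, 7.0000)
after link 5: o_5 = (-3.0000, -1.0000, 8.7321)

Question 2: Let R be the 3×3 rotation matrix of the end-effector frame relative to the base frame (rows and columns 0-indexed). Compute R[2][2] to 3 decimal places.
-0.500

End-effector z-axis (col 2 of R) = (-0.8660,-0.0000,-0.5000)
R[2][2] = -0.5000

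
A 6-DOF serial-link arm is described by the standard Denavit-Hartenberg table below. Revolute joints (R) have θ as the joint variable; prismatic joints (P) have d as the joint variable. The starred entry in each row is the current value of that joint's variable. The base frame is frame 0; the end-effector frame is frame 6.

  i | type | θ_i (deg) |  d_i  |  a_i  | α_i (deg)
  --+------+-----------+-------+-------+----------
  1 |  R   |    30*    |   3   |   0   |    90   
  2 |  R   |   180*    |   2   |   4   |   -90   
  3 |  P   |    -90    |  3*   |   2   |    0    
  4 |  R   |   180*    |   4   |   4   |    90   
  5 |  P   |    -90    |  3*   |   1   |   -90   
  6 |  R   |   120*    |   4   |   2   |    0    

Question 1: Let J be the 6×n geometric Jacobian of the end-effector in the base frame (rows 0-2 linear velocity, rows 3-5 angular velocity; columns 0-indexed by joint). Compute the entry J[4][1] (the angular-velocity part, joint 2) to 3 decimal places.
axis z_1 = (0.5000,-0.8660,0.0000); lever o_n−o_1 = (-6.5622,0.8301,-7.0000)
cross product → J_v[:, 1] = (6.0622,3.5000,-5.2679)
J_ω[:, 1] = z_1
entry J[4][1] = -0.8660

-0.866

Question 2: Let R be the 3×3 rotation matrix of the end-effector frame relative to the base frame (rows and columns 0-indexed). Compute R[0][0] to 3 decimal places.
0.750

End-effector x-axis (col 0 of R) = (0.7500,0.4330,-0.5000)
R[0][0] = 0.7500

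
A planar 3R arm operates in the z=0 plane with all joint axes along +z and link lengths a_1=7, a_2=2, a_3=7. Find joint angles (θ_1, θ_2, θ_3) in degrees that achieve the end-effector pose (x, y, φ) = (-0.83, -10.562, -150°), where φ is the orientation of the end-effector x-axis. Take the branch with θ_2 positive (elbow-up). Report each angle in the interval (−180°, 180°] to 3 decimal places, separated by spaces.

-60.000 30.005 -120.005

wrist centre = target − a_3·(cos φ, sin φ) = (5.2322, -7.0620)
cos θ_2 = (77.2475−7²−2²)/(2·7·2) = 0.8660; θ_2 = 30.0048° (elbow-up)
β = atan2(-7.0620,5.2322) = -53.4656°; ψ = atan2(1.0001,8.7320) = 6.5341°
θ_1 = β − ψ = -59.9997°
θ_3 = φ − θ_1 − θ_2 = -120.0052° (wrapped to (-180°,180°])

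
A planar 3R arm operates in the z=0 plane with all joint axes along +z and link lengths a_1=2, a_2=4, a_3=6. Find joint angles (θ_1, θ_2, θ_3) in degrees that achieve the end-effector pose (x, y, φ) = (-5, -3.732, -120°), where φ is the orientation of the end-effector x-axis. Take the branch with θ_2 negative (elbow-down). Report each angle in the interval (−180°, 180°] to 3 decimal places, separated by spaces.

-90.003 -149.999 120.001

wrist centre = target − a_3·(cos φ, sin φ) = (-2.0000, 1.4642)
cos θ_2 = (6.1437−2²−4²)/(2·2·4) = -0.8660; θ_2 = -149.9989° (elbow-down)
β = atan2(1.4642,-2.0000) = 143.7930°; ψ = atan2(-2.0001,-1.4641) = -126.2044°
θ_1 = β − ψ = 269.9975°
θ_3 = φ − θ_1 − θ_2 = 120.0015° (wrapped to (-180°,180°])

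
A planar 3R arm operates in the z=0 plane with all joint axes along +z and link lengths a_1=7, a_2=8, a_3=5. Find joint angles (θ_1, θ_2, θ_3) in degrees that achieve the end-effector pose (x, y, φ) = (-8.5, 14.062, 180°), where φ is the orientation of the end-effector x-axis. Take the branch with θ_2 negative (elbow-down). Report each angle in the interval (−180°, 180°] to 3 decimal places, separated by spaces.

120.003 -30.005 90.002

wrist centre = target − a_3·(cos φ, sin φ) = (-3.5000, 14.0620)
cos θ_2 = (209.9898−7²−8²)/(2·7·8) = 0.8660; θ_2 = -30.0051° (elbow-down)
β = atan2(14.0620,-3.5000) = 103.9768°; ψ = atan2(-4.0006,13.9278) = -16.0261°
θ_1 = β − ψ = 120.0029°
θ_3 = φ − θ_1 − θ_2 = 90.0022° (wrapped to (-180°,180°])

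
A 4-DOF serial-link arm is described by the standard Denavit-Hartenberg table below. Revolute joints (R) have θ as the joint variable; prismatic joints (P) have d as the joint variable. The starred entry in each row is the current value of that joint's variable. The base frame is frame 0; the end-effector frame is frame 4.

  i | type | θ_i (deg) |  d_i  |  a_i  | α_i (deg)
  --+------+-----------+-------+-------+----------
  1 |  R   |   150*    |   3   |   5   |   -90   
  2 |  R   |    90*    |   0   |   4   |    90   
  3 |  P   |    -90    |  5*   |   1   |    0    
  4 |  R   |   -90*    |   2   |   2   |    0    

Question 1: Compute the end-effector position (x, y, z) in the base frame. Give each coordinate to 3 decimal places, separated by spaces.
-9.892 6.866 1.000

after link 1: o_1 = (-4.3301, 2.5000, 3.0000)
after link 2: o_2 = (-4.3301, 2.5000, -1.0000)
after link 3: o_3 = (-8.1603, 5.8660, -1.0000)
after link 4: o_4 = (-9.8923, 6.8660, 1.0000)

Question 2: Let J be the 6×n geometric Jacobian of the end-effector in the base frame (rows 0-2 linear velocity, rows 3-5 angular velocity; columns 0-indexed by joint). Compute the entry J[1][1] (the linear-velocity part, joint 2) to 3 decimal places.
axis z_1 = (-0.5000,-0.8660,0.0000); lever o_n−o_1 = (-5.5622,4.3660,-2.0000)
cross product → J_v[:, 1] = (1.7321,-1.0000,-7.0000)
J_ω[:, 1] = z_1
entry J[1][1] = -1.0000

-1.000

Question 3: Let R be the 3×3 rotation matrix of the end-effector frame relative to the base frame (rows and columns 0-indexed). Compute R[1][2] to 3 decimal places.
0.500

End-effector z-axis (col 2 of R) = (-0.8660,0.5000,0.0000)
R[1][2] = 0.5000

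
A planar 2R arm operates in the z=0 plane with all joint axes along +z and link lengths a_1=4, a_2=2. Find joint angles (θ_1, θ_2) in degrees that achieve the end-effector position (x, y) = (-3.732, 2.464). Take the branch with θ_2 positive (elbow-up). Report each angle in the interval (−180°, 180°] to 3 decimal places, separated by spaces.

cos θ_2 = (19.9991−4²−2²)/(2·4·2) = -0.0001; θ_2 = 90.0032° (elbow-up)
β = atan2(2.4640,-3.7320) = 146.5658°; ψ = atan2(2.0000,3.9999) = 26.5657°
θ_1 = β − ψ = 120.0001°

120.000 90.003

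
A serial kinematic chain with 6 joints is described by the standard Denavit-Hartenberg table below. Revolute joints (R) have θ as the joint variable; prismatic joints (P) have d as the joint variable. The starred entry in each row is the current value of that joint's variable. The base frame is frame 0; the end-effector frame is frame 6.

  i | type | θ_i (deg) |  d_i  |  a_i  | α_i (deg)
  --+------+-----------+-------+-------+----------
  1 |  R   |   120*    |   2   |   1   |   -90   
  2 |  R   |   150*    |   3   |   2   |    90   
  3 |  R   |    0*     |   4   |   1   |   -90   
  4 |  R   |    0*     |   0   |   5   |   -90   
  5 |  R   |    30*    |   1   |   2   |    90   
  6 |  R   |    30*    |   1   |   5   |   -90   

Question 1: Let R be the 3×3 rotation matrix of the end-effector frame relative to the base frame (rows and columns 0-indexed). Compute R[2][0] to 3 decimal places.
End-effector x-axis (col 0 of R) = (0.8248,-0.5625,0.0580)
R[2][0] = 0.0580

0.058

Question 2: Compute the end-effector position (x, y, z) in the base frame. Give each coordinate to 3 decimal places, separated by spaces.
after link 1: o_1 = (-0.5000, 0.8660, 2.0000)
after link 2: o_2 = (-2.2321, -2.1340, 1.0000)
after link 3: o_3 = (-2.7990, -1.1519, -2.9641)
after link 4: o_4 = (-0.6340, -4.9019, -5.4641)
after link 5: o_5 = (1.2321, -6.1340, -5.4641)
after link 6: o_6 = (4.8224, -9.7545, -5.4240)

4.822 -9.754 -5.424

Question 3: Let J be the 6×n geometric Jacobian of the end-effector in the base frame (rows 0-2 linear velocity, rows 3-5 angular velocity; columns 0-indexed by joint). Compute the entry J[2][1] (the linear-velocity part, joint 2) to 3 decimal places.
11.859

axis z_1 = (-0.8660,-0.5000,0.0000); lever o_n−o_1 = (5.3224,-10.6205,-7.4240)
cross product → J_v[:, 1] = (3.7120,-6.4294,11.8588)
J_ω[:, 1] = z_1
entry J[2][1] = 11.8588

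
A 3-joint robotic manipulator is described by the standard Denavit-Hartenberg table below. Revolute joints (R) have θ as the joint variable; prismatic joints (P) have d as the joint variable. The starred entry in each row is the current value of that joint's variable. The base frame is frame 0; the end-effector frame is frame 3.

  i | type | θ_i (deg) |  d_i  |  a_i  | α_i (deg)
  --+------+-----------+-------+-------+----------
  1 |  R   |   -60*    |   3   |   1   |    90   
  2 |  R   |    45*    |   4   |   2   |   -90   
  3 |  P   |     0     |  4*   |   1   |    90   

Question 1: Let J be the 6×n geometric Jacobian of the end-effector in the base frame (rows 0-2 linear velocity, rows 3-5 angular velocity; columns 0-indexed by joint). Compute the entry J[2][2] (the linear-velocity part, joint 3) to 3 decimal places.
0.707

prismatic axis z_2 = (-0.3536,0.6124,0.7071)
J_v[:, 2] = z_2; J_ω[:, 2] = (0,0,0)
entry J[2][2] = 0.7071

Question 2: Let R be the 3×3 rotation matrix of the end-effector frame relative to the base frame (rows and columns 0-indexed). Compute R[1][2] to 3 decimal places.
End-effector z-axis (col 2 of R) = (-0.8660,-0.5000,0.0000)
R[1][2] = -0.5000

-0.500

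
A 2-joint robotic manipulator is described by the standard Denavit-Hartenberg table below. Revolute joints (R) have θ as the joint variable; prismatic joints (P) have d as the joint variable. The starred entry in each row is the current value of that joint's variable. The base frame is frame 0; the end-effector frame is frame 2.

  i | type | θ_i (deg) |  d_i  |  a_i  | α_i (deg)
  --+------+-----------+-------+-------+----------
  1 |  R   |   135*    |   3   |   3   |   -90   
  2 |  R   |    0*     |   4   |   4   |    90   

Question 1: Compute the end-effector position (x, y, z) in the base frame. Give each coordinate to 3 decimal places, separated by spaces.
-7.778 2.121 3.000

after link 1: o_1 = (-2.1213, 2.1213, 3.0000)
after link 2: o_2 = (-7.7782, 2.1213, 3.0000)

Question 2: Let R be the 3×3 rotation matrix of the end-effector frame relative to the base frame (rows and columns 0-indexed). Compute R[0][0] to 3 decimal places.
-0.707

End-effector x-axis (col 0 of R) = (-0.7071,0.7071,0.0000)
R[0][0] = -0.7071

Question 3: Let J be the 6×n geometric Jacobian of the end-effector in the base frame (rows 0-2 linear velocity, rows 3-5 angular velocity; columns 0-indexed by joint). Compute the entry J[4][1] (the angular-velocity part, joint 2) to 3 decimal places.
axis z_1 = (-0.7071,-0.7071,0.0000); lever o_n−o_1 = (-5.6569,0.0000,0.0000)
cross product → J_v[:, 1] = (-0.0000,-0.0000,-4.0000)
J_ω[:, 1] = z_1
entry J[4][1] = -0.7071

-0.707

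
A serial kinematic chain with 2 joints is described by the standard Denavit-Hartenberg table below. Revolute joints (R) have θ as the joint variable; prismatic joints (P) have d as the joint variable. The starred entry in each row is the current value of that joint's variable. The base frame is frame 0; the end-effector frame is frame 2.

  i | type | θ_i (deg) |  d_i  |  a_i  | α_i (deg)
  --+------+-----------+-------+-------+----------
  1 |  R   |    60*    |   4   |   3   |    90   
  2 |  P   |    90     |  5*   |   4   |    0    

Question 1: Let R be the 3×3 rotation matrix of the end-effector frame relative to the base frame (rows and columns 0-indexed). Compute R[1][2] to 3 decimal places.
End-effector z-axis (col 2 of R) = (0.8660,-0.5000,0.0000)
R[1][2] = -0.5000

-0.500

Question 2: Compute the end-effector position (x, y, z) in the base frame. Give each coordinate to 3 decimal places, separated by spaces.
5.830 0.098 8.000

after link 1: o_1 = (1.5000, 2.5981, 4.0000)
after link 2: o_2 = (5.8301, 0.0981, 8.0000)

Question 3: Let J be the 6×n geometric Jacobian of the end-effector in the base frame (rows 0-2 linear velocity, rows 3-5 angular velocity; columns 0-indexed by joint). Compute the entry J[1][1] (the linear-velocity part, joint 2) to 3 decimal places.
prismatic axis z_1 = (0.8660,-0.5000,0.0000)
J_v[:, 1] = z_1; J_ω[:, 1] = (0,0,0)
entry J[1][1] = -0.5000

-0.500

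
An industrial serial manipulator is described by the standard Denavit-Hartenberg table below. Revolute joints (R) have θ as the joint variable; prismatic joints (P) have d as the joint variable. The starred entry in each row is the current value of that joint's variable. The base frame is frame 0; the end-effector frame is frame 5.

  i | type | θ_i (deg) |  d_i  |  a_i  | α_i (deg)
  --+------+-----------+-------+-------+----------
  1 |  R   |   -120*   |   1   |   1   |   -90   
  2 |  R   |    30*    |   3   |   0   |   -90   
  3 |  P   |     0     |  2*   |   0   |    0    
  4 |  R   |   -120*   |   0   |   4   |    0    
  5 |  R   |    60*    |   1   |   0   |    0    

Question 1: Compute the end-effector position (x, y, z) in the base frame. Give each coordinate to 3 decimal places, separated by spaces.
after link 1: o_1 = (-0.5000, -0.8660, 1.0000)
after link 2: o_2 = (2.0981, -2.3660, 1.0000)
after link 3: o_3 = (2.5981, -1.5000, -0.7321)
after link 4: o_4 = (6.4641, -1.7321, 0.2679)
after link 5: o_5 = (6.7141, -1.2990, -0.5981)

6.714 -1.299 -0.598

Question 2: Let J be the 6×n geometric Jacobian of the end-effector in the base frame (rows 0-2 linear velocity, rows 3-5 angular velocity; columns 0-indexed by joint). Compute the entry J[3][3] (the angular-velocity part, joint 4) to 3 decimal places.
axis z_3 = (0.2500,0.4330,-0.8660); lever o_n−o_3 = (4.1160,0.2010,0.1340)
cross product → J_v[:, 3] = (0.2321,-3.5981,-1.7321)
J_ω[:, 3] = z_3
entry J[3][3] = 0.2500

0.250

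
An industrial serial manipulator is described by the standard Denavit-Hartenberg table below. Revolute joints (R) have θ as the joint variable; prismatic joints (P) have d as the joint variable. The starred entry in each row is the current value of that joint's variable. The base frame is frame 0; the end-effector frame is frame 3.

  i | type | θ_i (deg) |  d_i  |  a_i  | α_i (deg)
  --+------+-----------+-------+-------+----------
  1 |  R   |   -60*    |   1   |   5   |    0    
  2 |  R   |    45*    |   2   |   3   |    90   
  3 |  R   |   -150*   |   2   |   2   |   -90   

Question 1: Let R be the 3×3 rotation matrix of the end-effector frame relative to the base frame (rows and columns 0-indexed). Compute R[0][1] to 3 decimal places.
End-effector y-axis (col 1 of R) = (0.2588,0.9659,-0.0000)
R[0][1] = 0.2588

0.259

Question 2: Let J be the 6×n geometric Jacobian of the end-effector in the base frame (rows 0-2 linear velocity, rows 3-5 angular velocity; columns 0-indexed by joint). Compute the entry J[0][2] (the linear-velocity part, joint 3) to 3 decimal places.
0.966

axis z_2 = (-0.2588,-0.9659,0.0000); lever o_n−o_2 = (-2.1907,-1.4836,-1.0000)
cross product → J_v[:, 2] = (0.9659,-0.2588,-1.7321)
J_ω[:, 2] = z_2
entry J[0][2] = 0.9659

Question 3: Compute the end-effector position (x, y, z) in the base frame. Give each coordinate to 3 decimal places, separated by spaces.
3.207 -6.590 2.000

after link 1: o_1 = (2.5000, -4.3301, 1.0000)
after link 2: o_2 = (5.3978, -5.1066, 3.0000)
after link 3: o_3 = (3.2071, -6.5901, 2.0000)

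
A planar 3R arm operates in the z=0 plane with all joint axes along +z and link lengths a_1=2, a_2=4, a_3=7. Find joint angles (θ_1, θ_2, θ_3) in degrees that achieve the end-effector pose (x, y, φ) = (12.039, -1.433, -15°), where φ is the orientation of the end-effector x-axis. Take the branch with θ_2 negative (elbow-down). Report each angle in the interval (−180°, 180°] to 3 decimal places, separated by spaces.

45.011 -60.018 0.007

wrist centre = target − a_3·(cos φ, sin φ) = (5.2775, 0.3787)
cos θ_2 = (27.9956−2²−4²)/(2·2·4) = 0.4997; θ_2 = -60.0180° (elbow-down)
β = atan2(0.3787,5.2775) = 4.1047°; ψ = atan2(-3.4647,3.9989) = -40.9062°
θ_1 = β − ψ = 45.0110°
θ_3 = φ − θ_1 − θ_2 = 0.0070° (wrapped to (-180°,180°])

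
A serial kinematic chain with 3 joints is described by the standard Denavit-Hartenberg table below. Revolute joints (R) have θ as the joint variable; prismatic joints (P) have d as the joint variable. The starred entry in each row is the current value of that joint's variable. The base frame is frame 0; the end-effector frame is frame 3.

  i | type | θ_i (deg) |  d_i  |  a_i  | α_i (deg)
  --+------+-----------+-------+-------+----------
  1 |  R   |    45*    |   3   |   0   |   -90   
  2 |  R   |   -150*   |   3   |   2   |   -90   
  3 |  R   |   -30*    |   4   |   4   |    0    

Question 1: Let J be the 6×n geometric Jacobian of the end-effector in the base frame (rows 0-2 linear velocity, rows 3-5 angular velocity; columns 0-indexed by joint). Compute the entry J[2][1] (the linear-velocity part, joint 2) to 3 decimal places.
axis z_1 = (-0.7071,0.7071,0.0000); lever o_n−o_1 = (-5.4674,1.6037,6.1962)
cross product → J_v[:, 1] = (4.3813,4.3813,2.7321)
J_ω[:, 1] = z_1
entry J[2][1] = 2.7321

2.732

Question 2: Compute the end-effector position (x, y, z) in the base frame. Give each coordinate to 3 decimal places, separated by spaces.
-5.467 1.604 9.196

after link 1: o_1 = (0.0000, 0.0000, 3.0000)
after link 2: o_2 = (-3.3461, 0.8966, 4.0000)
after link 3: o_3 = (-5.4674, 1.6037, 9.1962)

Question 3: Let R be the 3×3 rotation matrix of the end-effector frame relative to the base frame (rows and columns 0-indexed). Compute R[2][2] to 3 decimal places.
End-effector z-axis (col 2 of R) = (0.3536,0.3536,0.8660)
R[2][2] = 0.8660

0.866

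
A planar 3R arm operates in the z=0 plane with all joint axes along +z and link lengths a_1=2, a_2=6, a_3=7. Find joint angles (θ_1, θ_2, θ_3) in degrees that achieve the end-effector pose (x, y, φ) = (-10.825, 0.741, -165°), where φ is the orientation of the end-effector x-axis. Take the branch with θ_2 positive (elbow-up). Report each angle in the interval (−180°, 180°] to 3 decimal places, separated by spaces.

29.999 135.003 29.999

wrist centre = target − a_3·(cos φ, sin φ) = (-4.0635, 2.5527)
cos θ_2 = (23.0286−2²−6²)/(2·2·6) = -0.7071; θ_2 = 135.0027° (elbow-up)
β = atan2(2.5527,-4.0635) = 147.8627°; ψ = atan2(4.2424,-2.2428) = 117.8640°
θ_1 = β − ψ = 29.9987°
θ_3 = φ − θ_1 − θ_2 = 29.9986° (wrapped to (-180°,180°])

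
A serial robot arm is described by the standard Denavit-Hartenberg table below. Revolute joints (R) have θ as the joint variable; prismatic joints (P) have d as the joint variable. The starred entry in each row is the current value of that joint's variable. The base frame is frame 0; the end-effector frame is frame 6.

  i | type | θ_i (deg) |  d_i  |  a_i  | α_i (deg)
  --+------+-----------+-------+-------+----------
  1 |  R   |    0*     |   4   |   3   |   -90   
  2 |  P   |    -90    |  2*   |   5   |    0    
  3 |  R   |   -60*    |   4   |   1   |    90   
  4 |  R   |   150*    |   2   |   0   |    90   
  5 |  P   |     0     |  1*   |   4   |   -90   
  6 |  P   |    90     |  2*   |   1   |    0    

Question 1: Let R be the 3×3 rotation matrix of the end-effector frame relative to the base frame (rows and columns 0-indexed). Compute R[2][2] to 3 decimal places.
End-effector z-axis (col 2 of R) = (-0.5000,0.0000,-0.8660)
R[2][2] = -0.8660

-0.866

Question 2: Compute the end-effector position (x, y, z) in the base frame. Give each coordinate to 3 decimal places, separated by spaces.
3.134 8.000 4.304

after link 1: o_1 = (3.0000, 0.0000, 4.0000)
after link 2: o_2 = (3.0000, 2.0000, 9.0000)
after link 3: o_3 = (2.1340, 6.0000, 9.5000)
after link 4: o_4 = (1.1340, 6.0000, 7.7679)
after link 5: o_5 = (3.7010, 8.8660, 6.2859)
after link 6: o_6 = (3.1340, 8.0000, 4.3038)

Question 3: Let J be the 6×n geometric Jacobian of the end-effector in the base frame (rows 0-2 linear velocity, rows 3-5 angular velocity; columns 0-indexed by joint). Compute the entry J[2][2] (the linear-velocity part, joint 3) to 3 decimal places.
-0.134

axis z_2 = (0.0000,1.0000,0.0000); lever o_n−o_2 = (0.1340,6.0000,-4.6962)
cross product → J_v[:, 2] = (-4.6962,0.0000,-0.1340)
J_ω[:, 2] = z_2
entry J[2][2] = -0.1340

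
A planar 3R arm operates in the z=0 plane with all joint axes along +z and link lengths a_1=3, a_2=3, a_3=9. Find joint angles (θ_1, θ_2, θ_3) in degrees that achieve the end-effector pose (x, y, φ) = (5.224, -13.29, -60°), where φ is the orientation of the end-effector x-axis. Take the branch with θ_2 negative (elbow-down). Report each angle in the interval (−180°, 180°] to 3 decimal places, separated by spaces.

wrist centre = target − a_3·(cos φ, sin φ) = (0.7240, -5.4958)
cos θ_2 = (30.7277−3²−3²)/(2·3·3) = 0.7071; θ_2 = -45.0011° (elbow-down)
β = atan2(-5.4958,0.7240) = -82.4952°; ψ = atan2(-2.1214,5.1213) = -22.5005°
θ_1 = β − ψ = -59.9947°
θ_3 = φ − θ_1 − θ_2 = 44.9958° (wrapped to (-180°,180°])

-59.995 -45.001 44.996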